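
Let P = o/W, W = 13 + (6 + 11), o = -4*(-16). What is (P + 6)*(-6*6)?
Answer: -1464/5 ≈ -292.80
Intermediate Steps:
o = 64
W = 30 (W = 13 + 17 = 30)
P = 32/15 (P = 64/30 = 64*(1/30) = 32/15 ≈ 2.1333)
(P + 6)*(-6*6) = (32/15 + 6)*(-6*6) = (122/15)*(-36) = -1464/5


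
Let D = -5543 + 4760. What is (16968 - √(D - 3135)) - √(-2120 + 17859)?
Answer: 16968 - √15739 - I*√3918 ≈ 16843.0 - 62.594*I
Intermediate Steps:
D = -783
(16968 - √(D - 3135)) - √(-2120 + 17859) = (16968 - √(-783 - 3135)) - √(-2120 + 17859) = (16968 - √(-3918)) - √15739 = (16968 - I*√3918) - √15739 = 16968 - √15739 - I*√3918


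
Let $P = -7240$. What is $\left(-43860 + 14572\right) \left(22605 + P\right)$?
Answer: $-450010120$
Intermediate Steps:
$\left(-43860 + 14572\right) \left(22605 + P\right) = \left(-43860 + 14572\right) \left(22605 - 7240\right) = \left(-29288\right) 15365 = -450010120$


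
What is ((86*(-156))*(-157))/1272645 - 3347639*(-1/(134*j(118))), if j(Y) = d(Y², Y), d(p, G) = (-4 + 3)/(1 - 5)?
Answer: 2840284397738/28422405 ≈ 99931.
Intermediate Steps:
d(p, G) = ¼ (d(p, G) = -1/(-4) = -1*(-¼) = ¼)
j(Y) = ¼
((86*(-156))*(-157))/1272645 - 3347639*(-1/(134*j(118))) = ((86*(-156))*(-157))/1272645 - 3347639/((¼)*(-134)) = -13416*(-157)*(1/1272645) - 3347639/(-67/2) = 2106312*(1/1272645) - 3347639*(-2/67) = 702104/424215 + 6695278/67 = 2840284397738/28422405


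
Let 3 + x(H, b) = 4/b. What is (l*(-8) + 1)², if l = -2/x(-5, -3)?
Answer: 1225/169 ≈ 7.2485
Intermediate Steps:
x(H, b) = -3 + 4/b
l = 6/13 (l = -2/(-3 + 4/(-3)) = -2/(-3 + 4*(-⅓)) = -2/(-3 - 4/3) = -2/(-13/3) = -2*(-3/13) = 6/13 ≈ 0.46154)
(l*(-8) + 1)² = ((6/13)*(-8) + 1)² = (-48/13 + 1)² = (-35/13)² = 1225/169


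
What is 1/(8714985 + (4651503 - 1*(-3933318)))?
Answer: 1/17299806 ≈ 5.7804e-8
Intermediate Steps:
1/(8714985 + (4651503 - 1*(-3933318))) = 1/(8714985 + (4651503 + 3933318)) = 1/(8714985 + 8584821) = 1/17299806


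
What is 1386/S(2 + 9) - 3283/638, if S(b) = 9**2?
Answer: 68705/5742 ≈ 11.965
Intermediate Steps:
S(b) = 81
1386/S(2 + 9) - 3283/638 = 1386/81 - 3283/638 = 1386*(1/81) - 3283*1/638 = 154/9 - 3283/638 = 68705/5742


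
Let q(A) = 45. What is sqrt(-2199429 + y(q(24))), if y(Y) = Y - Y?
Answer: 3*I*sqrt(244381) ≈ 1483.0*I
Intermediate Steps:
y(Y) = 0
sqrt(-2199429 + y(q(24))) = sqrt(-2199429 + 0) = sqrt(-2199429) = 3*I*sqrt(244381)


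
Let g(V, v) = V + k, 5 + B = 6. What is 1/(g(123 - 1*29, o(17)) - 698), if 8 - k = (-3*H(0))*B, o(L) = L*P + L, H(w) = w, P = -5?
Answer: -1/596 ≈ -0.0016779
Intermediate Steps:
B = 1 (B = -5 + 6 = 1)
o(L) = -4*L (o(L) = L*(-5) + L = -5*L + L = -4*L)
k = 8 (k = 8 - (-3*0) = 8 - 0 = 8 - 1*0 = 8 + 0 = 8)
g(V, v) = 8 + V (g(V, v) = V + 8 = 8 + V)
1/(g(123 - 1*29, o(17)) - 698) = 1/((8 + (123 - 1*29)) - 698) = 1/((8 + (123 - 29)) - 698) = 1/((8 + 94) - 698) = 1/(102 - 698) = 1/(-596) = -1/596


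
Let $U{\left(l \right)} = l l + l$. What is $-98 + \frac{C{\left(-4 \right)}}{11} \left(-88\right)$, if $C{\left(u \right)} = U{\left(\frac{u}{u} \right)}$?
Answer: $-114$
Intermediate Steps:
$U{\left(l \right)} = l + l^{2}$ ($U{\left(l \right)} = l^{2} + l = l + l^{2}$)
$C{\left(u \right)} = 2$ ($C{\left(u \right)} = \frac{u}{u} \left(1 + \frac{u}{u}\right) = 1 \left(1 + 1\right) = 1 \cdot 2 = 2$)
$-98 + \frac{C{\left(-4 \right)}}{11} \left(-88\right) = -98 + \frac{2}{11} \left(-88\right) = -98 - 16 = -114$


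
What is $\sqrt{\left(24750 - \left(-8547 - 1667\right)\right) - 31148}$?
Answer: $6 \sqrt{106} \approx 61.774$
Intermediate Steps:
$\sqrt{\left(24750 - \left(-8547 - 1667\right)\right) - 31148} = \sqrt{\left(24750 - -10214\right) - 31148} = \sqrt{\left(24750 + 10214\right) - 31148} = \sqrt{34964 - 31148} = \sqrt{3816} = 6 \sqrt{106}$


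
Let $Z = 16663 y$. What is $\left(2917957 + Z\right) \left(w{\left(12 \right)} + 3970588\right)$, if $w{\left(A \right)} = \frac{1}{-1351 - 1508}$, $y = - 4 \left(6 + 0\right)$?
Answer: $\frac{28584622963137095}{2859} \approx 9.9981 \cdot 10^{12}$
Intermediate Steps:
$y = -24$ ($y = \left(-4\right) 6 = -24$)
$w{\left(A \right)} = - \frac{1}{2859}$ ($w{\left(A \right)} = \frac{1}{-2859} = - \frac{1}{2859}$)
$Z = -399912$ ($Z = 16663 \left(-24\right) = -399912$)
$\left(2917957 + Z\right) \left(w{\left(12 \right)} + 3970588\right) = \left(2917957 - 399912\right) \left(- \frac{1}{2859} + 3970588\right) = 2518045 \cdot \frac{11351911091}{2859} = \frac{28584622963137095}{2859}$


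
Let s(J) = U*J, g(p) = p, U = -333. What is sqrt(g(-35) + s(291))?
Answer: I*sqrt(96938) ≈ 311.35*I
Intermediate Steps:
s(J) = -333*J
sqrt(g(-35) + s(291)) = sqrt(-35 - 333*291) = sqrt(-35 - 96903) = sqrt(-96938) = I*sqrt(96938)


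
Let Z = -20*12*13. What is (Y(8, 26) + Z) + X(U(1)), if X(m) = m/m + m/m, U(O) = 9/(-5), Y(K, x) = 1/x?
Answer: -81067/26 ≈ -3118.0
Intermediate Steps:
U(O) = -9/5 (U(O) = 9*(-1/5) = -9/5)
X(m) = 2 (X(m) = 1 + 1 = 2)
Z = -3120 (Z = -240*13 = -3120)
(Y(8, 26) + Z) + X(U(1)) = (1/26 - 3120) + 2 = -81119/26 + 2 = -81067/26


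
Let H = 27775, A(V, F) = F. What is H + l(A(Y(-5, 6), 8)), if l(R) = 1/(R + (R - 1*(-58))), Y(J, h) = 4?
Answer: 2055351/74 ≈ 27775.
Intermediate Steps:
l(R) = 1/(58 + 2*R) (l(R) = 1/(R + (R + 58)) = 1/(R + (58 + R)) = 1/(58 + 2*R))
H + l(A(Y(-5, 6), 8)) = 27775 + 1/(2*(29 + 8)) = 27775 + (1/2)/37 = 27775 + (1/2)*(1/37) = 27775 + 1/74 = 2055351/74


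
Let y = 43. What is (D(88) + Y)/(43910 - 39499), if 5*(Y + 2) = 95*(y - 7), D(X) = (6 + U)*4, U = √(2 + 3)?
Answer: 706/4411 + 4*√5/4411 ≈ 0.16208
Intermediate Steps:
U = √5 ≈ 2.2361
D(X) = 24 + 4*√5 (D(X) = (6 + √5)*4 = 24 + 4*√5)
Y = 682 (Y = -2 + (95*(43 - 7))/5 = -2 + (95*36)/5 = -2 + (⅕)*3420 = -2 + 684 = 682)
(D(88) + Y)/(43910 - 39499) = ((24 + 4*√5) + 682)/(43910 - 39499) = (706 + 4*√5)/4411 = (706 + 4*√5)*(1/4411) = 706/4411 + 4*√5/4411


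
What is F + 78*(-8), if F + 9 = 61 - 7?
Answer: -579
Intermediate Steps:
F = 45 (F = -9 + (61 - 7) = -9 + 54 = 45)
F + 78*(-8) = 45 + 78*(-8) = 45 - 624 = -579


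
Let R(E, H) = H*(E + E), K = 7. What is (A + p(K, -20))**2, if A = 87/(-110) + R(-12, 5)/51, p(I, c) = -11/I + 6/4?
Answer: 442849936/42837025 ≈ 10.338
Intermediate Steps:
p(I, c) = 3/2 - 11/I (p(I, c) = -11/I + 6*(1/4) = -11/I + 3/2 = 3/2 - 11/I)
R(E, H) = 2*E*H (R(E, H) = H*(2*E) = 2*E*H)
A = -5879/1870 (A = 87/(-110) + (2*(-12)*5)/51 = 87*(-1/110) - 120*1/51 = -87/110 - 40/17 = -5879/1870 ≈ -3.1438)
(A + p(K, -20))**2 = (-5879/1870 + (3/2 - 11/7))**2 = (-5879/1870 - 1/14)**2 = (-21044/6545)**2 = 442849936/42837025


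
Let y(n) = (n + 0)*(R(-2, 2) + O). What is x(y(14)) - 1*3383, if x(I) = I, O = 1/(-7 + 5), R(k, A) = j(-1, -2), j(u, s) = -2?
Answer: -3418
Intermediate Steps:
R(k, A) = -2
O = -½ (O = 1/(-2) = -½ ≈ -0.50000)
y(n) = -5*n/2 (y(n) = (n + 0)*(-2 - ½) = n*(-5/2) = -5*n/2)
x(y(14)) - 1*3383 = -5/2*14 - 1*3383 = -35 - 3383 = -3418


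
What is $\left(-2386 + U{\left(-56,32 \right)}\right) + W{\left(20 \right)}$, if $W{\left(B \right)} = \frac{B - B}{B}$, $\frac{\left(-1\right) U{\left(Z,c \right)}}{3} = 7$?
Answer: $-2407$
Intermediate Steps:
$U{\left(Z,c \right)} = -21$ ($U{\left(Z,c \right)} = \left(-3\right) 7 = -21$)
$W{\left(B \right)} = 0$ ($W{\left(B \right)} = \frac{0}{B} = 0$)
$\left(-2386 + U{\left(-56,32 \right)}\right) + W{\left(20 \right)} = \left(-2386 - 21\right) + 0 = -2407 + 0 = -2407$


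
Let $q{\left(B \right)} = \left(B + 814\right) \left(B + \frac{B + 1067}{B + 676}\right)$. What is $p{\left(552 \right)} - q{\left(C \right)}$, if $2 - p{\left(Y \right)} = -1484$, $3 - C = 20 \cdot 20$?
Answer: $\frac{15441125}{93} \approx 1.6603 \cdot 10^{5}$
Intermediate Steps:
$C = -397$ ($C = 3 - 20 \cdot 20 = 3 - 400 = -397$)
$p{\left(Y \right)} = 1486$ ($p{\left(Y \right)} = 2 - -1484 = 2 + 1484 = 1486$)
$q{\left(B \right)} = \left(814 + B\right) \left(B + \frac{1067 + B}{676 + B}\right)$
$p{\left(552 \right)} - q{\left(C \right)} = 1486 - \frac{868538 + \left(-397\right)^{3} + 1491 \left(-397\right)^{2} + 552145 \left(-397\right)}{676 - 397} = 1486 - \frac{868538 - 62570773 + 1491 \cdot 157609 - 219201565}{279} = 1486 - \frac{868538 - 62570773 + 234995019 - 219201565}{279} = 1486 - \frac{1}{279} \left(-45908781\right) = 1486 - - \frac{15302927}{93} = 1486 + \frac{15302927}{93} = \frac{15441125}{93}$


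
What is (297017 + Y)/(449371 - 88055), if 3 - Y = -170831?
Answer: 467851/361316 ≈ 1.2949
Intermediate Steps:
Y = 170834 (Y = 3 - 1*(-170831) = 3 + 170831 = 170834)
(297017 + Y)/(449371 - 88055) = (297017 + 170834)/(449371 - 88055) = 467851/361316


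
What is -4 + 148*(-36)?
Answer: -5332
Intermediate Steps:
-4 + 148*(-36) = -4 - 5328 = -5332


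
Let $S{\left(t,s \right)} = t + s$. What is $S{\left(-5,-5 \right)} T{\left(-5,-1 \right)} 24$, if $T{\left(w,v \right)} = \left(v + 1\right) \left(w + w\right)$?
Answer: $0$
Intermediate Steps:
$T{\left(w,v \right)} = 2 w \left(1 + v\right)$ ($T{\left(w,v \right)} = \left(1 + v\right) 2 w = 2 w \left(1 + v\right)$)
$S{\left(t,s \right)} = s + t$
$S{\left(-5,-5 \right)} T{\left(-5,-1 \right)} 24 = \left(-5 - 5\right) 2 \left(-5\right) \left(1 - 1\right) 24 = - 10 \cdot 2 \left(-5\right) 0 \cdot 24 = \left(-10\right) 0 \cdot 24 = 0 \cdot 24 = 0$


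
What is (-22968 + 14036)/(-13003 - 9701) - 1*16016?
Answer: -8264053/516 ≈ -16016.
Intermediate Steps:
(-22968 + 14036)/(-13003 - 9701) - 1*16016 = -8932/(-22704) - 16016 = -8932*(-1/22704) - 16016 = 203/516 - 16016 = -8264053/516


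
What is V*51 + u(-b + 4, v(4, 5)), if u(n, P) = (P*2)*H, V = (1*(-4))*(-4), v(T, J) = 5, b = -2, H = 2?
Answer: 836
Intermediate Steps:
V = 16 (V = -4*(-4) = 16)
u(n, P) = 4*P (u(n, P) = (P*2)*2 = (2*P)*2 = 4*P)
V*51 + u(-b + 4, v(4, 5)) = 16*51 + 4*5 = 816 + 20 = 836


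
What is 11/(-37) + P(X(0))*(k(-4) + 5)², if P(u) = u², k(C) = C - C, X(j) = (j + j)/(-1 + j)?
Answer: -11/37 ≈ -0.29730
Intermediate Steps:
X(j) = 2*j/(-1 + j) (X(j) = (2*j)/(-1 + j) = 2*j/(-1 + j))
k(C) = 0
11/(-37) + P(X(0))*(k(-4) + 5)² = 11/(-37) + (2*0/(-1 + 0))²*(0 + 5)² = 11*(-1/37) + (2*0/(-1))²*5² = -11/37 + (2*0*(-1))²*25 = -11/37 + 0²*25 = -11/37 + 0*25 = -11/37 + 0 = -11/37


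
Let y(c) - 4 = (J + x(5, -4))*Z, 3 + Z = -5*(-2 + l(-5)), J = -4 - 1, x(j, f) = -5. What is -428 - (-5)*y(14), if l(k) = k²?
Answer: 5492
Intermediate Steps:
J = -5
Z = -118 (Z = -3 - 5*(-2 + (-5)²) = -3 - 5*(-2 + 25) = -3 - 5*23 = -3 - 115 = -118)
y(c) = 1184 (y(c) = 4 + (-5 - 5)*(-118) = 4 - 10*(-118) = 4 + 1180 = 1184)
-428 - (-5)*y(14) = -428 - (-5)*1184 = -428 - 1*(-5920) = -428 + 5920 = 5492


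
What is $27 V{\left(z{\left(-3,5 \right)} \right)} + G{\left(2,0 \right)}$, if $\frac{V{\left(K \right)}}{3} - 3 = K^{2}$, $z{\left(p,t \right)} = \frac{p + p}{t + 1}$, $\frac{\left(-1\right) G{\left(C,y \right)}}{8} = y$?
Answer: $324$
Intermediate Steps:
$G{\left(C,y \right)} = - 8 y$
$z{\left(p,t \right)} = \frac{2 p}{1 + t}$
$V{\left(K \right)} = 9 + 3 K^{2}$
$27 V{\left(z{\left(-3,5 \right)} \right)} + G{\left(2,0 \right)} = 27 \left(9 + 3 \left(2 \left(-3\right) \frac{1}{1 + 5}\right)^{2}\right) - 0 = 27 \left(9 + 3 \left(2 \left(-3\right) \frac{1}{6}\right)^{2}\right) + 0 = 27 \left(9 + 3 \left(-1\right)^{2}\right) + 0 = 27 \left(9 + 3 \cdot 1\right) + 0 = 27 \left(9 + 3\right) + 0 = 27 \cdot 12 + 0 = 324 + 0 = 324$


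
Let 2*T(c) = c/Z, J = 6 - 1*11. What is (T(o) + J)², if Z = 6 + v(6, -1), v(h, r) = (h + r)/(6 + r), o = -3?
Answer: 5329/196 ≈ 27.189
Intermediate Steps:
v(h, r) = (h + r)/(6 + r)
J = -5 (J = 6 - 11 = -5)
Z = 7 (Z = 6 + (6 - 1)/(6 - 1) = 6 + 5/5 = 6 + (⅕)*5 = 6 + 1 = 7)
T(c) = c/14 (T(c) = (c/7)/2 = c/14)
(T(o) + J)² = ((1/14)*(-3) - 5)² = (-3/14 - 5)² = (-73/14)² = 5329/196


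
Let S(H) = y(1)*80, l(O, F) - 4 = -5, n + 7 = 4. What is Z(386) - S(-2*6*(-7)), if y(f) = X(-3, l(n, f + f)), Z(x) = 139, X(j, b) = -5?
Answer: 539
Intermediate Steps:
n = -3 (n = -7 + 4 = -3)
l(O, F) = -1 (l(O, F) = 4 - 5 = -1)
y(f) = -5
S(H) = -400 (S(H) = -5*80 = -400)
Z(386) - S(-2*6*(-7)) = 139 - 1*(-400) = 139 + 400 = 539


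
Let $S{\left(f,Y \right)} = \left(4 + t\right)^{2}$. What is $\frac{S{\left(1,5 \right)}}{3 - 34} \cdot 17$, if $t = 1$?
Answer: $- \frac{425}{31} \approx -13.71$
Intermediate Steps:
$S{\left(f,Y \right)} = 25$ ($S{\left(f,Y \right)} = \left(4 + 1\right)^{2} = 5^{2} = 25$)
$\frac{S{\left(1,5 \right)}}{3 - 34} \cdot 17 = \frac{1}{3 - 34} \cdot 25 \cdot 17 = \frac{1}{-31} \cdot 25 \cdot 17 = \left(- \frac{1}{31}\right) 25 \cdot 17 = \left(- \frac{25}{31}\right) 17 = - \frac{425}{31}$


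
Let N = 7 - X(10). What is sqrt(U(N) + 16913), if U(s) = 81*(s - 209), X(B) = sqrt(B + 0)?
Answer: sqrt(551 - 81*sqrt(10)) ≈ 17.171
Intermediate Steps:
X(B) = sqrt(B)
N = 7 - sqrt(10) ≈ 3.8377
U(s) = -16929 + 81*s (U(s) = 81*(-209 + s) = -16929 + 81*s)
sqrt(U(N) + 16913) = sqrt((-16929 + 81*(7 - sqrt(10))) + 16913) = sqrt((-16929 + (567 - 81*sqrt(10))) + 16913) = sqrt((-16362 - 81*sqrt(10)) + 16913) = sqrt(551 - 81*sqrt(10))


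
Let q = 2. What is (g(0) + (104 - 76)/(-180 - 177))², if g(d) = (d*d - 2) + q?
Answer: 16/2601 ≈ 0.0061515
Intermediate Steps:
g(d) = d² (g(d) = (d*d - 2) + 2 = (d² - 2) + 2 = (-2 + d²) + 2 = d²)
(g(0) + (104 - 76)/(-180 - 177))² = (0² + (104 - 76)/(-180 - 177))² = (0 + 28/(-357))² = (0 + 28*(-1/357))² = (0 - 4/51)² = (-4/51)² = 16/2601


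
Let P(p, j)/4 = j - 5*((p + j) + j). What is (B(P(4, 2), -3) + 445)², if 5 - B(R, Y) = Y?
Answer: 205209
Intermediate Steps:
P(p, j) = -36*j - 20*p (P(p, j) = 4*(j - 5*((p + j) + j)) = 4*(j - 5*((j + p) + j)) = 4*(j - 5*(p + 2*j)) = 4*(j + (-10*j - 5*p)) = 4*(-9*j - 5*p) = -36*j - 20*p)
B(R, Y) = 5 - Y
(B(P(4, 2), -3) + 445)² = ((5 - 1*(-3)) + 445)² = ((5 + 3) + 445)² = (8 + 445)² = 453² = 205209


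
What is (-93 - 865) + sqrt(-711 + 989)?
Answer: -958 + sqrt(278) ≈ -941.33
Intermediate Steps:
(-93 - 865) + sqrt(-711 + 989) = -958 + sqrt(278)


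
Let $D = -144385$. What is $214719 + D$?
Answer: $70334$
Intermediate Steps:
$214719 + D = 214719 - 144385 = 70334$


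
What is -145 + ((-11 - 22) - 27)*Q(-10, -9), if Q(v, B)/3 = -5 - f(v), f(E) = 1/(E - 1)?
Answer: 8125/11 ≈ 738.64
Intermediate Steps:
f(E) = 1/(-1 + E)
Q(v, B) = -15 - 3/(-1 + v) (Q(v, B) = 3*(-5 - 1/(-1 + v)) = -15 - 3/(-1 + v))
-145 + ((-11 - 22) - 27)*Q(-10, -9) = -145 + ((-11 - 22) - 27)*(3*(4 - 5*(-10))/(-1 - 10)) = -145 + (-33 - 27)*(3*(4 + 50)/(-11)) = -145 - 180*(-1)*54/11 = -145 - 60*(-162/11) = -145 + 9720/11 = 8125/11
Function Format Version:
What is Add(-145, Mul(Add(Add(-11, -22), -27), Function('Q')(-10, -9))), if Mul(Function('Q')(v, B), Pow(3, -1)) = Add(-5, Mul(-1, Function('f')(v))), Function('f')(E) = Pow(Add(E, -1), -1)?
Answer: Rational(8125, 11) ≈ 738.64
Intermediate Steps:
Function('f')(E) = Pow(Add(-1, E), -1)
Function('Q')(v, B) = Add(-15, Mul(-3, Pow(Add(-1, v), -1))) (Function('Q')(v, B) = Mul(3, Add(-5, Mul(-1, Pow(Add(-1, v), -1)))) = Add(-15, Mul(-3, Pow(Add(-1, v), -1))))
Add(-145, Mul(Add(Add(-11, -22), -27), Function('Q')(-10, -9))) = Add(-145, Mul(Add(Add(-11, -22), -27), Mul(3, Pow(Add(-1, -10), -1), Add(4, Mul(-5, -10))))) = Add(-145, Mul(Add(-33, -27), Mul(3, Pow(-11, -1), Add(4, 50)))) = Add(-145, Mul(-60, Mul(3, Rational(-1, 11), 54))) = Add(-145, Mul(-60, Rational(-162, 11))) = Add(-145, Rational(9720, 11)) = Rational(8125, 11)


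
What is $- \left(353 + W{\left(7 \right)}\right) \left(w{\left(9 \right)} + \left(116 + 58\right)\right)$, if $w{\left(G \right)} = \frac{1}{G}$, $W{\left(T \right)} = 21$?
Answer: $- \frac{586058}{9} \approx -65118.0$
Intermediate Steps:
$- \left(353 + W{\left(7 \right)}\right) \left(w{\left(9 \right)} + \left(116 + 58\right)\right) = - \left(353 + 21\right) \left(\frac{1}{9} + \left(116 + 58\right)\right) = - 374 \left(\frac{1}{9} + 174\right) = - \frac{374 \cdot 1567}{9} = \left(-1\right) \frac{586058}{9} = - \frac{586058}{9}$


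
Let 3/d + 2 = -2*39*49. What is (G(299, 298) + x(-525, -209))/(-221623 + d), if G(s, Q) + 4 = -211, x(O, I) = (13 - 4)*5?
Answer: 130016/169497271 ≈ 0.00076707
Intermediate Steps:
x(O, I) = 45 (x(O, I) = 9*5 = 45)
G(s, Q) = -215 (G(s, Q) = -4 - 211 = -215)
d = -3/3824 (d = 3/(-2 - 2*39*49) = 3/(-2 - 78*49) = 3/(-2 - 3822) = 3/(-3824) = 3*(-1/3824) = -3/3824 ≈ -0.00078452)
(G(299, 298) + x(-525, -209))/(-221623 + d) = (-215 + 45)/(-221623 - 3/3824) = -170/(-847486355/3824) = -170*(-3824/847486355) = 130016/169497271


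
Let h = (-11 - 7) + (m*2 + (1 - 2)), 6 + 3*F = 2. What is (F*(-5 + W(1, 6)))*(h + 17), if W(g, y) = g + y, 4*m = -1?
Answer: 20/3 ≈ 6.6667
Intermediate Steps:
F = -4/3 (F = -2 + (⅓)*2 = -2 + ⅔ = -4/3 ≈ -1.3333)
m = -¼ (m = (¼)*(-1) = -¼ ≈ -0.25000)
h = -39/2 (h = (-11 - 7) + (-¼*2 + (1 - 2)) = -18 + (-½ - 1) = -18 - 3/2 = -39/2 ≈ -19.500)
(F*(-5 + W(1, 6)))*(h + 17) = (-4*(-5 + (1 + 6))/3)*(-39/2 + 17) = -4*(-5 + 7)/3*(-5/2) = -4/3*2*(-5/2) = -8/3*(-5/2) = 20/3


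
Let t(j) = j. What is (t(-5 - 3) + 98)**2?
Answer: 8100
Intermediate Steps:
(t(-5 - 3) + 98)**2 = ((-5 - 3) + 98)**2 = (-8 + 98)**2 = 90**2 = 8100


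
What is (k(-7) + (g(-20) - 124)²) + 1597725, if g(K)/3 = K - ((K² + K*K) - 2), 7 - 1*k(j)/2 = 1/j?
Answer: 57706763/7 ≈ 8.2438e+6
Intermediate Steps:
k(j) = 14 - 2/j
g(K) = 6 - 6*K² + 3*K (g(K) = 3*(K - ((K² + K*K) - 2)) = 3*(K - ((K² + K²) - 2)) = 3*(K - (2*K² - 2)) = 3*(K - (-2 + 2*K²)) = 3*(K + (2 - 2*K²)) = 3*(2 + K - 2*K²) = 6 - 6*K² + 3*K)
(k(-7) + (g(-20) - 124)²) + 1597725 = ((14 - 2/(-7)) + ((6 - 6*(-20)² + 3*(-20)) - 124)²) + 1597725 = ((14 - 2*(-⅐)) + ((6 - 6*400 - 60) - 124)²) + 1597725 = ((14 + 2/7) + ((6 - 2400 - 60) - 124)²) + 1597725 = (100/7 + (-2454 - 124)²) + 1597725 = (100/7 + (-2578)²) + 1597725 = (100/7 + 6646084) + 1597725 = 46522688/7 + 1597725 = 57706763/7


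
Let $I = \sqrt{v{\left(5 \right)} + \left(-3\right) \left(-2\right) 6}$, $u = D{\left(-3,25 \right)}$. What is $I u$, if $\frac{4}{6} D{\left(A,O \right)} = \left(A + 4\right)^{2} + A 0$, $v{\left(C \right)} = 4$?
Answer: $3 \sqrt{10} \approx 9.4868$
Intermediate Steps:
$D{\left(A,O \right)} = \frac{3 \left(4 + A\right)^{2}}{2}$ ($D{\left(A,O \right)} = \frac{3 \left(\left(A + 4\right)^{2} + A 0\right)}{2} = \frac{3 \left(\left(4 + A\right)^{2} + 0\right)}{2} = \frac{3 \left(4 + A\right)^{2}}{2}$)
$u = \frac{3}{2}$ ($u = \frac{3 \left(4 - 3\right)^{2}}{2} = \frac{3 \cdot 1^{2}}{2} = \frac{3}{2} \cdot 1 = \frac{3}{2} \approx 1.5$)
$I = 2 \sqrt{10}$ ($I = \sqrt{4 + \left(-3\right) \left(-2\right) 6} = \sqrt{4 + 6 \cdot 6} = \sqrt{4 + 36} = \sqrt{40} = 2 \sqrt{10} \approx 6.3246$)
$I u = 2 \sqrt{10} \cdot \frac{3}{2} = 3 \sqrt{10}$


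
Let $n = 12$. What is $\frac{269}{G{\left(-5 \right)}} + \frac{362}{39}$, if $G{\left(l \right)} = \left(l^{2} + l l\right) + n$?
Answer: $\frac{32935}{2418} \approx 13.621$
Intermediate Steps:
$G{\left(l \right)} = 12 + 2 l^{2}$ ($G{\left(l \right)} = \left(l^{2} + l l\right) + 12 = \left(l^{2} + l^{2}\right) + 12 = 2 l^{2} + 12 = 12 + 2 l^{2}$)
$\frac{269}{G{\left(-5 \right)}} + \frac{362}{39} = \frac{269}{12 + 2 \left(-5\right)^{2}} + \frac{362}{39} = \frac{269}{12 + 2 \cdot 25} + 362 \cdot \frac{1}{39} = \frac{269}{12 + 50} + \frac{362}{39} = \frac{269}{62} + \frac{362}{39} = \frac{32935}{2418}$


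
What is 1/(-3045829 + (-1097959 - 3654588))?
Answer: -1/7798376 ≈ -1.2823e-7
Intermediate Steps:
1/(-3045829 + (-1097959 - 3654588)) = 1/(-3045829 - 4752547) = 1/(-7798376) = -1/7798376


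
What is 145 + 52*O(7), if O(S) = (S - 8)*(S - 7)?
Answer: 145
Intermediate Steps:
O(S) = (-8 + S)*(-7 + S)
145 + 52*O(7) = 145 + 52*(56 + 7² - 15*7) = 145 + 52*(56 + 49 - 105) = 145 + 52*0 = 145 + 0 = 145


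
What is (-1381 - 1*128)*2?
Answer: -3018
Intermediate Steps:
(-1381 - 1*128)*2 = (-1381 - 128)*2 = -1509*2 = -3018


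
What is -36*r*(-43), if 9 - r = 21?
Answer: -18576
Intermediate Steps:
r = -12 (r = 9 - 1*21 = 9 - 21 = -12)
-36*r*(-43) = -36*(-12)*(-43) = 432*(-43) = -18576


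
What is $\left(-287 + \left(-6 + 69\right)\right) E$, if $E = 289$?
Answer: $-64736$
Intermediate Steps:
$\left(-287 + \left(-6 + 69\right)\right) E = \left(-287 + \left(-6 + 69\right)\right) 289 = \left(-287 + 63\right) 289 = \left(-224\right) 289 = -64736$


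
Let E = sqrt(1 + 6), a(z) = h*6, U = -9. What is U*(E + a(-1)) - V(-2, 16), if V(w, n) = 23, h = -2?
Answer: 85 - 9*sqrt(7) ≈ 61.188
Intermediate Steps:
a(z) = -12 (a(z) = -2*6 = -12)
E = sqrt(7) ≈ 2.6458
U*(E + a(-1)) - V(-2, 16) = -9*(sqrt(7) - 12) - 1*23 = -9*(-12 + sqrt(7)) - 23 = (108 - 9*sqrt(7)) - 23 = 85 - 9*sqrt(7)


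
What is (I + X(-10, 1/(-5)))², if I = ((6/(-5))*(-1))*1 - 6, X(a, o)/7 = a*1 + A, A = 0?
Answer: 139876/25 ≈ 5595.0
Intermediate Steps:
X(a, o) = 7*a (X(a, o) = 7*(a*1 + 0) = 7*(a + 0) = 7*a)
I = -24/5 (I = ((6*(-⅕))*(-1))*1 - 6 = -6/5*(-1)*1 - 6 = (6/5)*1 - 6 = 6/5 - 6 = -24/5 ≈ -4.8000)
(I + X(-10, 1/(-5)))² = (-24/5 + 7*(-10))² = (-24/5 - 70)² = (-374/5)² = 139876/25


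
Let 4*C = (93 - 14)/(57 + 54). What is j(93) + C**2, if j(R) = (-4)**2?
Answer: 3160417/197136 ≈ 16.032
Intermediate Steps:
j(R) = 16
C = 79/444 (C = ((93 - 14)/(57 + 54))/4 = (79/111)/4 = (79*(1/111))/4 = (1/4)*(79/111) = 79/444 ≈ 0.17793)
j(93) + C**2 = 16 + (79/444)**2 = 16 + 6241/197136 = 3160417/197136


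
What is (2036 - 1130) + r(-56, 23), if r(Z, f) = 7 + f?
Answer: 936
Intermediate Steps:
(2036 - 1130) + r(-56, 23) = (2036 - 1130) + (7 + 23) = 906 + 30 = 936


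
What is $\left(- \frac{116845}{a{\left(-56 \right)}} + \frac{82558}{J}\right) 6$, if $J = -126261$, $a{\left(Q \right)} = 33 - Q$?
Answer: $- \frac{29520628414}{3745743} \approx -7881.1$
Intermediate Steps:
$\left(- \frac{116845}{a{\left(-56 \right)}} + \frac{82558}{J}\right) 6 = \left(- \frac{116845}{33 - -56} + \frac{82558}{-126261}\right) 6 = \left(- \frac{116845}{33 + 56} + 82558 \left(- \frac{1}{126261}\right)\right) 6 = \left(- \frac{116845}{89} - \frac{82558}{126261}\right) 6 = \left(- \frac{14760314207}{11237229}\right) 6 = - \frac{29520628414}{3745743}$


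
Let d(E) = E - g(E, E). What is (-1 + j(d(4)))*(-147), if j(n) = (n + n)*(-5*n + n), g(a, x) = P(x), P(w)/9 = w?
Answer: 1204371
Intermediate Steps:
P(w) = 9*w
g(a, x) = 9*x
d(E) = -8*E (d(E) = E - 9*E = -8*E)
j(n) = -8*n**2 (j(n) = (2*n)*(-4*n) = -8*n**2)
(-1 + j(d(4)))*(-147) = (-1 - 8*(-8*4)**2)*(-147) = (-1 - 8*(-32)**2)*(-147) = (-1 - 8*1024)*(-147) = (-1 - 8192)*(-147) = -8193*(-147) = 1204371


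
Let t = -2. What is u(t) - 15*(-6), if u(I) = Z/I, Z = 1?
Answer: 179/2 ≈ 89.500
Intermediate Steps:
u(I) = 1/I
u(t) - 15*(-6) = 1/(-2) - 15*(-6) = -½ + 90 = 179/2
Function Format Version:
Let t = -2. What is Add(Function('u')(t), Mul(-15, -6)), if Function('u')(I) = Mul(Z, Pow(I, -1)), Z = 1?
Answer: Rational(179, 2) ≈ 89.500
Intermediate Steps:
Function('u')(I) = Pow(I, -1) (Function('u')(I) = Mul(1, Pow(I, -1)) = Pow(I, -1))
Add(Function('u')(t), Mul(-15, -6)) = Add(Pow(-2, -1), Mul(-15, -6)) = Add(Rational(-1, 2), 90) = Rational(179, 2)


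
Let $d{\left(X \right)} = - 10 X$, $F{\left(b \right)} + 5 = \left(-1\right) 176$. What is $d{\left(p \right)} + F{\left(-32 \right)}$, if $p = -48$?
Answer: $299$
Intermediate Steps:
$F{\left(b \right)} = -181$ ($F{\left(b \right)} = -5 - 176 = -181$)
$d{\left(p \right)} + F{\left(-32 \right)} = \left(-10\right) \left(-48\right) - 181 = 480 - 181 = 299$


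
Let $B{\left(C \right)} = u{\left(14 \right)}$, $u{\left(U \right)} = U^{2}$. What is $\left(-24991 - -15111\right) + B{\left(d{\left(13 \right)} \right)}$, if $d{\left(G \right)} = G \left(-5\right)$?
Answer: $-9684$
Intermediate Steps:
$d{\left(G \right)} = - 5 G$
$B{\left(C \right)} = 196$ ($B{\left(C \right)} = 14^{2} = 196$)
$\left(-24991 - -15111\right) + B{\left(d{\left(13 \right)} \right)} = \left(-24991 - -15111\right) + 196 = \left(-24991 + 15111\right) + 196 = -9880 + 196 = -9684$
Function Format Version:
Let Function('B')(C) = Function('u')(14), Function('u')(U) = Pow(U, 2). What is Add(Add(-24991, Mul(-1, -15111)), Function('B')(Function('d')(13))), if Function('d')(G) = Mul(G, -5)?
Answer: -9684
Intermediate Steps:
Function('d')(G) = Mul(-5, G)
Function('B')(C) = 196 (Function('B')(C) = Pow(14, 2) = 196)
Add(Add(-24991, Mul(-1, -15111)), Function('B')(Function('d')(13))) = Add(Add(-24991, Mul(-1, -15111)), 196) = Add(Add(-24991, 15111), 196) = Add(-9880, 196) = -9684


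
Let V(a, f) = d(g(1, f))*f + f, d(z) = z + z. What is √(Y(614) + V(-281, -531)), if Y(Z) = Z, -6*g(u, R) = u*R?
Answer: 4*I*√5869 ≈ 306.44*I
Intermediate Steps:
g(u, R) = -R*u/6 (g(u, R) = -u*R/6 = -R*u/6)
d(z) = 2*z
V(a, f) = f - f²/3 (V(a, f) = (2*(-⅙*f*1))*f + f = (2*(-f/6))*f + f = (-f/3)*f + f = -f²/3 + f = f - f²/3)
√(Y(614) + V(-281, -531)) = √(614 + (⅓)*(-531)*(3 - 1*(-531))) = √(614 + (⅓)*(-531)*(3 + 531)) = √(614 + (⅓)*(-531)*534) = √(614 - 94518) = √(-93904) = 4*I*√5869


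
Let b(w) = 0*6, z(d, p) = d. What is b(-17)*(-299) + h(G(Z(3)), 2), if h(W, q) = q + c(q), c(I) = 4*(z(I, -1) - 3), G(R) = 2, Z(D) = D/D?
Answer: -2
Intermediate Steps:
b(w) = 0
Z(D) = 1
c(I) = -12 + 4*I (c(I) = 4*(I - 3) = 4*(-3 + I) = -12 + 4*I)
h(W, q) = -12 + 5*q (h(W, q) = q + (-12 + 4*q) = -12 + 5*q)
b(-17)*(-299) + h(G(Z(3)), 2) = 0*(-299) + (-12 + 5*2) = 0 + (-12 + 10) = 0 - 2 = -2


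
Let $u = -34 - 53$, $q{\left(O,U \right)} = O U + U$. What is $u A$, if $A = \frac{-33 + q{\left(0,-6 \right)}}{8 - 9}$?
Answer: $-3393$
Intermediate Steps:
$q{\left(O,U \right)} = U + O U$
$u = -87$ ($u = -34 - 53 = -87$)
$A = 39$ ($A = \frac{-33 - 6 \left(1 + 0\right)}{8 - 9} = \frac{-33 - 6}{-1} = \left(-33 - 6\right) \left(-1\right) = \left(-39\right) \left(-1\right) = 39$)
$u A = \left(-87\right) 39 = -3393$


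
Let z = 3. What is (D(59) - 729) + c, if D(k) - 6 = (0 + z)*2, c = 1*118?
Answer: -599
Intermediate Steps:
c = 118
D(k) = 12 (D(k) = 6 + (0 + 3)*2 = 6 + 3*2 = 6 + 6 = 12)
(D(59) - 729) + c = (12 - 729) + 118 = -717 + 118 = -599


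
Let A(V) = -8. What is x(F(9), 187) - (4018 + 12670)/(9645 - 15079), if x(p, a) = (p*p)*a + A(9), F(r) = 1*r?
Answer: 41141007/2717 ≈ 15142.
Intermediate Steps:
F(r) = r
x(p, a) = -8 + a*p² (x(p, a) = (p*p)*a - 8 = p²*a - 8 = a*p² - 8 = -8 + a*p²)
x(F(9), 187) - (4018 + 12670)/(9645 - 15079) = (-8 + 187*9²) - (4018 + 12670)/(9645 - 15079) = (-8 + 187*81) - 16688/(-5434) = (-8 + 15147) - 16688*(-1)/5434 = 15139 - 1*(-8344/2717) = 15139 + 8344/2717 = 41141007/2717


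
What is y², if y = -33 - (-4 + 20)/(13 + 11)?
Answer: 10201/9 ≈ 1133.4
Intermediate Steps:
y = -101/3 (y = -33 - 16/24 = -33 - 1*⅔ = -33 - ⅔ = -101/3 ≈ -33.667)
y² = (-101/3)² = 10201/9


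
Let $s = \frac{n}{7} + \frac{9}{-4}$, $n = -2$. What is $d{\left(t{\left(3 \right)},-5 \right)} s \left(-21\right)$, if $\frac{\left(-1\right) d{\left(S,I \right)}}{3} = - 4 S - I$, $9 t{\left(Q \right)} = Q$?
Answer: $- \frac{2343}{4} \approx -585.75$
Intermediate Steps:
$t{\left(Q \right)} = \frac{Q}{9}$
$d{\left(S,I \right)} = 3 I + 12 S$ ($d{\left(S,I \right)} = - 3 \left(- 4 S - I\right) = - 3 \left(- I - 4 S\right) = 3 I + 12 S$)
$s = - \frac{71}{28}$ ($s = - \frac{2}{7} + \frac{9}{-4} = \left(-2\right) \frac{1}{7} + 9 \left(- \frac{1}{4}\right) = - \frac{2}{7} - \frac{9}{4} = - \frac{71}{28} \approx -2.5357$)
$d{\left(t{\left(3 \right)},-5 \right)} s \left(-21\right) = \left(3 \left(-5\right) + 12 \cdot \frac{1}{9} \cdot 3\right) \left(- \frac{71}{28}\right) \left(-21\right) = \left(-15 + 12 \cdot \frac{1}{3}\right) \left(- \frac{71}{28}\right) \left(-21\right) = \left(-15 + 4\right) \left(- \frac{71}{28}\right) \left(-21\right) = \left(-11\right) \left(- \frac{71}{28}\right) \left(-21\right) = \frac{781}{28} \left(-21\right) = - \frac{2343}{4}$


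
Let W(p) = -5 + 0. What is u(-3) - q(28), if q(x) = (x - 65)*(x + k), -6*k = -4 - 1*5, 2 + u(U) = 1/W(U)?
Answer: 10893/10 ≈ 1089.3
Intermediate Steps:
W(p) = -5
u(U) = -11/5 (u(U) = -2 + 1/(-5) = -2 - 1/5 = -11/5)
k = 3/2 (k = -(-4 - 1*5)/6 = -(-4 - 5)/6 = -1/6*(-9) = 3/2 ≈ 1.5000)
q(x) = (-65 + x)*(3/2 + x) (q(x) = (x - 65)*(x + 3/2) = (-65 + x)*(3/2 + x))
u(-3) - q(28) = -11/5 - (-195/2 + 28**2 - 127/2*28) = -11/5 - (-195/2 + 784 - 1778) = -11/5 - 1*(-2183/2) = -11/5 + 2183/2 = 10893/10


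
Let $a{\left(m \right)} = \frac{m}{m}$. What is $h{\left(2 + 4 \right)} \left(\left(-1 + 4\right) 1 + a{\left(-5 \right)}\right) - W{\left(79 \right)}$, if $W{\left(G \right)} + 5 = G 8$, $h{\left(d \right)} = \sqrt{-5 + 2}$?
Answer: $-627 + 4 i \sqrt{3} \approx -627.0 + 6.9282 i$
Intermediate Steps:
$a{\left(m \right)} = 1$
$h{\left(d \right)} = i \sqrt{3}$ ($h{\left(d \right)} = \sqrt{-3} = i \sqrt{3}$)
$W{\left(G \right)} = -5 + 8 G$ ($W{\left(G \right)} = -5 + G 8 = -5 + 8 G$)
$h{\left(2 + 4 \right)} \left(\left(-1 + 4\right) 1 + a{\left(-5 \right)}\right) - W{\left(79 \right)} = i \sqrt{3} \left(\left(-1 + 4\right) 1 + 1\right) - \left(-5 + 8 \cdot 79\right) = i \sqrt{3} \left(3 \cdot 1 + 1\right) - \left(-5 + 632\right) = i \sqrt{3} \left(3 + 1\right) - 627 = i \sqrt{3} \cdot 4 - 627 = 4 i \sqrt{3} - 627 = -627 + 4 i \sqrt{3}$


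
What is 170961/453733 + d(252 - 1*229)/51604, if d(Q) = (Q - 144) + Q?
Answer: 89569445/238922834 ≈ 0.37489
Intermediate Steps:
d(Q) = -144 + 2*Q (d(Q) = (-144 + Q) + Q = -144 + 2*Q)
170961/453733 + d(252 - 1*229)/51604 = 170961/453733 + (-144 + 2*(252 - 1*229))/51604 = 170961*(1/453733) + (-144 + 2*(252 - 229))*(1/51604) = 24423/64819 + (-144 + 2*23)*(1/51604) = 24423/64819 + (-144 + 46)*(1/51604) = 24423/64819 - 98*1/51604 = 24423/64819 - 7/3686 = 89569445/238922834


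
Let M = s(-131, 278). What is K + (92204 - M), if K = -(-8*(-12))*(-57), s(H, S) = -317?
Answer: 97993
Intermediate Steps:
M = -317
K = 5472 (K = -96*(-57) = -1*(-5472) = 5472)
K + (92204 - M) = 5472 + (92204 - 1*(-317)) = 5472 + (92204 + 317) = 5472 + 92521 = 97993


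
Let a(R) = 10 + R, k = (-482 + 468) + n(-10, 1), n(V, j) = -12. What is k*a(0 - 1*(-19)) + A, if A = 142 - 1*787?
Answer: -1399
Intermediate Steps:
A = -645 (A = 142 - 787 = -645)
k = -26 (k = (-482 + 468) - 12 = -14 - 12 = -26)
k*a(0 - 1*(-19)) + A = -26*(10 + (0 - 1*(-19))) - 645 = -26*(10 + (0 + 19)) - 645 = -26*(10 + 19) - 645 = -26*29 - 645 = -754 - 645 = -1399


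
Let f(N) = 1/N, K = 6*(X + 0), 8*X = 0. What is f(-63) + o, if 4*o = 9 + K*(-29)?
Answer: 563/252 ≈ 2.2341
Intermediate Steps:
X = 0 (X = (⅛)*0 = 0)
K = 0 (K = 6*(0 + 0) = 6*0 = 0)
o = 9/4 (o = (9 + 0*(-29))/4 = (9 + 0)/4 = (¼)*9 = 9/4 ≈ 2.2500)
f(-63) + o = 1/(-63) + 9/4 = -1/63 + 9/4 = 563/252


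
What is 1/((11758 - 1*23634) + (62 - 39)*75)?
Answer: -1/10151 ≈ -9.8513e-5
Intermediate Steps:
1/((11758 - 1*23634) + (62 - 39)*75) = 1/((11758 - 23634) + 23*75) = 1/(-11876 + 1725) = 1/(-10151) = -1/10151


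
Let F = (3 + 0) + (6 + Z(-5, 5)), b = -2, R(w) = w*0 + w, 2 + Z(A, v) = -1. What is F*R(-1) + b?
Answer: -8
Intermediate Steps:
Z(A, v) = -3 (Z(A, v) = -2 - 1 = -3)
R(w) = w (R(w) = 0 + w = w)
F = 6 (F = (3 + 0) + (6 - 3) = 3 + 3 = 6)
F*R(-1) + b = 6*(-1) - 2 = -6 - 2 = -8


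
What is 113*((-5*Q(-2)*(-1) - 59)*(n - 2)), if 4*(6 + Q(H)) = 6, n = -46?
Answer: 442056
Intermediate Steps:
Q(H) = -9/2 (Q(H) = -6 + (¼)*6 = -6 + 3/2 = -9/2)
113*((-5*Q(-2)*(-1) - 59)*(n - 2)) = 113*((-5*(-9/2)*(-1) - 59)*(-46 - 2)) = 113*(((45/2)*(-1) - 59)*(-48)) = 113*((-45/2 - 59)*(-48)) = 113*(-163/2*(-48)) = 113*3912 = 442056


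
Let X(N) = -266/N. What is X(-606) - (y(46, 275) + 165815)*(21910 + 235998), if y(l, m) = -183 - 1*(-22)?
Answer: -12945218024963/303 ≈ -4.2724e+10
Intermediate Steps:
y(l, m) = -161 (y(l, m) = -183 + 22 = -161)
X(-606) - (y(46, 275) + 165815)*(21910 + 235998) = -266/(-606) - (-161 + 165815)*(21910 + 235998) = -266*(-1/606) - 165654*257908 = 133/303 - 1*42723491832 = 133/303 - 42723491832 = -12945218024963/303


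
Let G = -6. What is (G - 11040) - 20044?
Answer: -31090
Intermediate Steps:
(G - 11040) - 20044 = (-6 - 11040) - 20044 = -11046 - 20044 = -31090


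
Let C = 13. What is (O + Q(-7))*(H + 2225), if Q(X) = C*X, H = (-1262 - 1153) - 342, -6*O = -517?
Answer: 7714/3 ≈ 2571.3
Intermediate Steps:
O = 517/6 (O = -⅙*(-517) = 517/6 ≈ 86.167)
H = -2757 (H = -2415 - 342 = -2757)
Q(X) = 13*X
(O + Q(-7))*(H + 2225) = (517/6 + 13*(-7))*(-2757 + 2225) = (517/6 - 91)*(-532) = -29/6*(-532) = 7714/3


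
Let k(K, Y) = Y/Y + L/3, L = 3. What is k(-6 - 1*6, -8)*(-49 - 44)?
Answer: -186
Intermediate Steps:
k(K, Y) = 2 (k(K, Y) = Y/Y + 3/3 = 1 + 3*(1/3) = 1 + 1 = 2)
k(-6 - 1*6, -8)*(-49 - 44) = 2*(-49 - 44) = 2*(-93) = -186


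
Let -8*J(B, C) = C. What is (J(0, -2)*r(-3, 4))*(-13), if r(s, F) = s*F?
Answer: 39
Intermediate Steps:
J(B, C) = -C/8
r(s, F) = F*s
(J(0, -2)*r(-3, 4))*(-13) = ((-⅛*(-2))*(4*(-3)))*(-13) = ((¼)*(-12))*(-13) = -3*(-13) = 39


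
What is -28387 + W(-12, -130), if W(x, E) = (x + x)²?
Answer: -27811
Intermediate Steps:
W(x, E) = 4*x² (W(x, E) = (2*x)² = 4*x²)
-28387 + W(-12, -130) = -28387 + 4*(-12)² = -28387 + 4*144 = -28387 + 576 = -27811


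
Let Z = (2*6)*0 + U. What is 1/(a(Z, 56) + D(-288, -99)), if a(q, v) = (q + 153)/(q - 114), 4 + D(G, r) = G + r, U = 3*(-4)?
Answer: -42/16469 ≈ -0.0025502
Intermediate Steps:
U = -12
D(G, r) = -4 + G + r (D(G, r) = -4 + (G + r) = -4 + G + r)
Z = -12 (Z = (2*6)*0 - 12 = 12*0 - 12 = 0 - 12 = -12)
a(q, v) = (153 + q)/(-114 + q)
1/(a(Z, 56) + D(-288, -99)) = 1/((153 - 12)/(-114 - 12) + (-4 - 288 - 99)) = 1/(141/(-126) - 391) = 1/(-1/126*141 - 391) = 1/(-47/42 - 391) = 1/(-16469/42) = -42/16469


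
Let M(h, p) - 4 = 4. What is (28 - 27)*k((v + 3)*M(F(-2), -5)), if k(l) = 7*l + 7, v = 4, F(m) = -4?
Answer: 399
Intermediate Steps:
M(h, p) = 8 (M(h, p) = 4 + 4 = 8)
k(l) = 7 + 7*l
(28 - 27)*k((v + 3)*M(F(-2), -5)) = (28 - 27)*(7 + 7*((4 + 3)*8)) = 1*(7 + 7*(7*8)) = 1*(7 + 7*56) = 1*(7 + 392) = 1*399 = 399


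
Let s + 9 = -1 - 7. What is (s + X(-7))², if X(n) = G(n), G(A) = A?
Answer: 576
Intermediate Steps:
X(n) = n
s = -17 (s = -9 + (-1 - 7) = -9 - 8 = -17)
(s + X(-7))² = (-17 - 7)² = (-24)² = 576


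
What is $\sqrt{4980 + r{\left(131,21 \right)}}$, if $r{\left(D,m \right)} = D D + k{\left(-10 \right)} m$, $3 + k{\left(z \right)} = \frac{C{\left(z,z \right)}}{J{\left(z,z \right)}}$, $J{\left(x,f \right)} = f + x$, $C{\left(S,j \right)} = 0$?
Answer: $\sqrt{22078} \approx 148.59$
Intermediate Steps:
$k{\left(z \right)} = -3$ ($k{\left(z \right)} = -3 + \frac{0}{z + z} = -3 + \frac{0}{2 z} = -3 + 0 \frac{1}{2 z} = -3 + 0 = -3$)
$r{\left(D,m \right)} = D^{2} - 3 m$ ($r{\left(D,m \right)} = D D - 3 m = D^{2} - 3 m$)
$\sqrt{4980 + r{\left(131,21 \right)}} = \sqrt{4980 + \left(131^{2} - 63\right)} = \sqrt{4980 + \left(17161 - 63\right)} = \sqrt{4980 + 17098} = \sqrt{22078}$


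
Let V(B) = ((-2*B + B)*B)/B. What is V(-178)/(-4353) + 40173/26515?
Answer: 170153399/115419795 ≈ 1.4742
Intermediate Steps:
V(B) = -B (V(B) = ((-B)*B)/B = (-B**2)/B = -B)
V(-178)/(-4353) + 40173/26515 = -1*(-178)/(-4353) + 40173/26515 = 178*(-1/4353) + 40173*(1/26515) = -178/4353 + 40173/26515 = 170153399/115419795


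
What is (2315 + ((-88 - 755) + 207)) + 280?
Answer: 1959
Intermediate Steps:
(2315 + ((-88 - 755) + 207)) + 280 = (2315 + (-843 + 207)) + 280 = (2315 - 636) + 280 = 1679 + 280 = 1959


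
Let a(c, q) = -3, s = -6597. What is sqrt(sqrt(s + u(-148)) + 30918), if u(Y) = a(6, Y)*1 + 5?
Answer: sqrt(30918 + I*sqrt(6595)) ≈ 175.84 + 0.231*I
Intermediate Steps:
u(Y) = 2 (u(Y) = -3*1 + 5 = -3 + 5 = 2)
sqrt(sqrt(s + u(-148)) + 30918) = sqrt(sqrt(-6597 + 2) + 30918) = sqrt(sqrt(-6595) + 30918) = sqrt(I*sqrt(6595) + 30918) = sqrt(30918 + I*sqrt(6595))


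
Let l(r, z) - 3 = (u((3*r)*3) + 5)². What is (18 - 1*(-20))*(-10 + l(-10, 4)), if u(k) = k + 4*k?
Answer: 7524684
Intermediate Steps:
u(k) = 5*k
l(r, z) = 3 + (5 + 45*r)² (l(r, z) = 3 + (5*((3*r)*3) + 5)² = 3 + (5*(9*r) + 5)² = 3 + (45*r + 5)² = 3 + (5 + 45*r)²)
(18 - 1*(-20))*(-10 + l(-10, 4)) = (18 - 1*(-20))*(-10 + (3 + 25*(1 + 9*(-10))²)) = (18 + 20)*(-10 + (3 + 25*(1 - 90)²)) = 38*(-10 + (3 + 25*(-89)²)) = 38*(-10 + (3 + 25*7921)) = 38*(-10 + (3 + 198025)) = 38*(-10 + 198028) = 38*198018 = 7524684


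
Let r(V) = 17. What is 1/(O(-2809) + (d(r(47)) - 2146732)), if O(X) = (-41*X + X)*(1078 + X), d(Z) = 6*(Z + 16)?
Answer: -1/196641694 ≈ -5.0854e-9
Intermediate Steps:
d(Z) = 96 + 6*Z (d(Z) = 6*(16 + Z) = 96 + 6*Z)
O(X) = -40*X*(1078 + X) (O(X) = (-40*X)*(1078 + X) = -40*X*(1078 + X))
1/(O(-2809) + (d(r(47)) - 2146732)) = 1/(-40*(-2809)*(1078 - 2809) + ((96 + 6*17) - 2146732)) = 1/(-40*(-2809)*(-1731) + ((96 + 102) - 2146732)) = 1/(-194495160 + (198 - 2146732)) = 1/(-194495160 - 2146534) = 1/(-196641694) = -1/196641694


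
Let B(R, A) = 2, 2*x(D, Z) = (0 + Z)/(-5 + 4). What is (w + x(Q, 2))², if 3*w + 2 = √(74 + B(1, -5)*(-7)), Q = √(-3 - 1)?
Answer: 85/9 - 20*√15/9 ≈ 0.83781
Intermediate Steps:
Q = 2*I (Q = √(-4) = 2*I ≈ 2.0*I)
x(D, Z) = -Z/2 (x(D, Z) = ((0 + Z)/(-5 + 4))/2 = (Z/(-1))/2 = (Z*(-1))/2 = (-Z)/2 = -Z/2)
w = -⅔ + 2*√15/3 (w = -⅔ + √(74 + 2*(-7))/3 = -⅔ + √(74 - 14)/3 = -⅔ + √60/3 = -⅔ + (2*√15)/3 = -⅔ + 2*√15/3 ≈ 1.9153)
(w + x(Q, 2))² = ((-⅔ + 2*√15/3) - ½*2)² = ((-⅔ + 2*√15/3) - 1)² = (-5/3 + 2*√15/3)²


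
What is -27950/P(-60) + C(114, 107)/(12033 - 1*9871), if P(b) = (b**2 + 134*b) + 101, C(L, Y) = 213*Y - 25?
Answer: 79604787/4690459 ≈ 16.972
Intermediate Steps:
C(L, Y) = -25 + 213*Y
P(b) = 101 + b**2 + 134*b
-27950/P(-60) + C(114, 107)/(12033 - 1*9871) = -27950/(101 + (-60)**2 + 134*(-60)) + (-25 + 213*107)/(12033 - 1*9871) = -27950/(101 + 3600 - 8040) + (-25 + 22791)/(12033 - 9871) = -27950/(-4339) + 22766/2162 = -27950*(-1/4339) + 22766*(1/2162) = 27950/4339 + 11383/1081 = 79604787/4690459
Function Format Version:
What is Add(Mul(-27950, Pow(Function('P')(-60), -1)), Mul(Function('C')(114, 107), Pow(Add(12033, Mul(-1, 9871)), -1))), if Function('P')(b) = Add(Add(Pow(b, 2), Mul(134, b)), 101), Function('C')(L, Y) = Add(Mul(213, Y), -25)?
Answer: Rational(79604787, 4690459) ≈ 16.972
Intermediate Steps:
Function('C')(L, Y) = Add(-25, Mul(213, Y))
Function('P')(b) = Add(101, Pow(b, 2), Mul(134, b))
Add(Mul(-27950, Pow(Function('P')(-60), -1)), Mul(Function('C')(114, 107), Pow(Add(12033, Mul(-1, 9871)), -1))) = Add(Mul(-27950, Pow(Add(101, Pow(-60, 2), Mul(134, -60)), -1)), Mul(Add(-25, Mul(213, 107)), Pow(Add(12033, Mul(-1, 9871)), -1))) = Add(Mul(-27950, Pow(Add(101, 3600, -8040), -1)), Mul(Add(-25, 22791), Pow(Add(12033, -9871), -1))) = Add(Mul(-27950, Pow(-4339, -1)), Mul(22766, Pow(2162, -1))) = Add(Mul(-27950, Rational(-1, 4339)), Mul(22766, Rational(1, 2162))) = Add(Rational(27950, 4339), Rational(11383, 1081)) = Rational(79604787, 4690459)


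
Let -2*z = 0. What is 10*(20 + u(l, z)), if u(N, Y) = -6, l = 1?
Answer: 140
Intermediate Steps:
z = 0 (z = -½*0 = 0)
10*(20 + u(l, z)) = 10*(20 - 6) = 10*14 = 140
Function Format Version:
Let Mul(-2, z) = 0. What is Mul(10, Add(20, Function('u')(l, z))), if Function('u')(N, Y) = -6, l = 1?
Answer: 140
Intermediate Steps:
z = 0 (z = Mul(Rational(-1, 2), 0) = 0)
Mul(10, Add(20, Function('u')(l, z))) = Mul(10, Add(20, -6)) = Mul(10, 14) = 140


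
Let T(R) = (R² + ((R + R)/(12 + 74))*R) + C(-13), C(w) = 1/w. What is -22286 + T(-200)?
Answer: 10422083/559 ≈ 18644.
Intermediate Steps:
T(R) = -1/13 + 44*R²/43 (T(R) = (R² + ((R + R)/(12 + 74))*R) + 1/(-13) = (R² + ((2*R)/86)*R) - 1/13 = (R² + ((2*R)*(1/86))*R) - 1/13 = (R² + (R/43)*R) - 1/13 = (R² + R²/43) - 1/13 = 44*R²/43 - 1/13 = -1/13 + 44*R²/43)
-22286 + T(-200) = -22286 + (-1/13 + (44/43)*(-200)²) = -22286 + (-1/13 + (44/43)*40000) = -22286 + (-1/13 + 1760000/43) = -22286 + 22879957/559 = 10422083/559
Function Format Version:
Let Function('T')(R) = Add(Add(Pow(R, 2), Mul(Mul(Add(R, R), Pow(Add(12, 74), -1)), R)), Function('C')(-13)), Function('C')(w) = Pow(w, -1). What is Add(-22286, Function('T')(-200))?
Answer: Rational(10422083, 559) ≈ 18644.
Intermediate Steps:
Function('T')(R) = Add(Rational(-1, 13), Mul(Rational(44, 43), Pow(R, 2))) (Function('T')(R) = Add(Add(Pow(R, 2), Mul(Mul(Add(R, R), Pow(Add(12, 74), -1)), R)), Pow(-13, -1)) = Add(Add(Pow(R, 2), Mul(Mul(Mul(2, R), Pow(86, -1)), R)), Rational(-1, 13)) = Add(Add(Pow(R, 2), Mul(Mul(Mul(2, R), Rational(1, 86)), R)), Rational(-1, 13)) = Add(Add(Pow(R, 2), Mul(Mul(Rational(1, 43), R), R)), Rational(-1, 13)) = Add(Add(Pow(R, 2), Mul(Rational(1, 43), Pow(R, 2))), Rational(-1, 13)) = Add(Mul(Rational(44, 43), Pow(R, 2)), Rational(-1, 13)) = Add(Rational(-1, 13), Mul(Rational(44, 43), Pow(R, 2))))
Add(-22286, Function('T')(-200)) = Add(-22286, Add(Rational(-1, 13), Mul(Rational(44, 43), Pow(-200, 2)))) = Add(-22286, Add(Rational(-1, 13), Mul(Rational(44, 43), 40000))) = Add(-22286, Add(Rational(-1, 13), Rational(1760000, 43))) = Add(-22286, Rational(22879957, 559)) = Rational(10422083, 559)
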